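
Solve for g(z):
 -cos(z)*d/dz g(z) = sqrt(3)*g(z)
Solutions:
 g(z) = C1*(sin(z) - 1)^(sqrt(3)/2)/(sin(z) + 1)^(sqrt(3)/2)


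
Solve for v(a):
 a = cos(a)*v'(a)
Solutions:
 v(a) = C1 + Integral(a/cos(a), a)


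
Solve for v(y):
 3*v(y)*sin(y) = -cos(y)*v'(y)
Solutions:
 v(y) = C1*cos(y)^3


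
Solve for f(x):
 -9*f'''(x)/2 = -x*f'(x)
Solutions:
 f(x) = C1 + Integral(C2*airyai(6^(1/3)*x/3) + C3*airybi(6^(1/3)*x/3), x)


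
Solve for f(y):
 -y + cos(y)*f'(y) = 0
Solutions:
 f(y) = C1 + Integral(y/cos(y), y)


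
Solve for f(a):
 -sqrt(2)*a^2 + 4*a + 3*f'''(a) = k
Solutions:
 f(a) = C1 + C2*a + C3*a^2 + sqrt(2)*a^5/180 - a^4/18 + a^3*k/18


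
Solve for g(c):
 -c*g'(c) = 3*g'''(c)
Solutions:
 g(c) = C1 + Integral(C2*airyai(-3^(2/3)*c/3) + C3*airybi(-3^(2/3)*c/3), c)


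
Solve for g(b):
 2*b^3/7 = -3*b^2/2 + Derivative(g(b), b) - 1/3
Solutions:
 g(b) = C1 + b^4/14 + b^3/2 + b/3


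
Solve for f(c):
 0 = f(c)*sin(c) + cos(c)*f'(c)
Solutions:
 f(c) = C1*cos(c)


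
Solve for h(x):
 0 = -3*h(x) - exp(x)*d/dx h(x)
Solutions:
 h(x) = C1*exp(3*exp(-x))


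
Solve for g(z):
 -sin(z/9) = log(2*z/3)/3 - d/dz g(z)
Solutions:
 g(z) = C1 + z*log(z)/3 - z*log(3)/3 - z/3 + z*log(2)/3 - 9*cos(z/9)


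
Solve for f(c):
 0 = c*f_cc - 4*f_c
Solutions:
 f(c) = C1 + C2*c^5


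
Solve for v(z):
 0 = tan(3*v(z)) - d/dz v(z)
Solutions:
 v(z) = -asin(C1*exp(3*z))/3 + pi/3
 v(z) = asin(C1*exp(3*z))/3


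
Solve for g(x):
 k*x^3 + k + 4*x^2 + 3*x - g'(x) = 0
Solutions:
 g(x) = C1 + k*x^4/4 + k*x + 4*x^3/3 + 3*x^2/2


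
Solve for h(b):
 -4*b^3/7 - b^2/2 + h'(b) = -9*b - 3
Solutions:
 h(b) = C1 + b^4/7 + b^3/6 - 9*b^2/2 - 3*b


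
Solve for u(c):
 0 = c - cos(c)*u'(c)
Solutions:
 u(c) = C1 + Integral(c/cos(c), c)


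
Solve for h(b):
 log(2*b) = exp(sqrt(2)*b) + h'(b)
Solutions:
 h(b) = C1 + b*log(b) + b*(-1 + log(2)) - sqrt(2)*exp(sqrt(2)*b)/2


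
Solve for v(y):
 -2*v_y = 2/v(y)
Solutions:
 v(y) = -sqrt(C1 - 2*y)
 v(y) = sqrt(C1 - 2*y)


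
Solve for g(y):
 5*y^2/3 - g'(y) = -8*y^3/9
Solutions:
 g(y) = C1 + 2*y^4/9 + 5*y^3/9


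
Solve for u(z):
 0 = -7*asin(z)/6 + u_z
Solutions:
 u(z) = C1 + 7*z*asin(z)/6 + 7*sqrt(1 - z^2)/6


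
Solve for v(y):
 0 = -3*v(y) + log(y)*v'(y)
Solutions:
 v(y) = C1*exp(3*li(y))


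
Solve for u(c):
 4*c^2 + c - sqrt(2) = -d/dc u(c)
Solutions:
 u(c) = C1 - 4*c^3/3 - c^2/2 + sqrt(2)*c


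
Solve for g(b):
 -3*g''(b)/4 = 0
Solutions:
 g(b) = C1 + C2*b


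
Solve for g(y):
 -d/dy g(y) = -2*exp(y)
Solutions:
 g(y) = C1 + 2*exp(y)


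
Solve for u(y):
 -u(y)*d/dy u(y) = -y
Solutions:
 u(y) = -sqrt(C1 + y^2)
 u(y) = sqrt(C1 + y^2)


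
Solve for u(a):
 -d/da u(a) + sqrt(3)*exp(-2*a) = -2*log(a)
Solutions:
 u(a) = C1 + 2*a*log(a) - 2*a - sqrt(3)*exp(-2*a)/2


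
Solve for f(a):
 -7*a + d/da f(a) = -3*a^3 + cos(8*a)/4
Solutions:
 f(a) = C1 - 3*a^4/4 + 7*a^2/2 + sin(8*a)/32


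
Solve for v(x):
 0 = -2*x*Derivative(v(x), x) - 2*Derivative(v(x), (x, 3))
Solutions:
 v(x) = C1 + Integral(C2*airyai(-x) + C3*airybi(-x), x)


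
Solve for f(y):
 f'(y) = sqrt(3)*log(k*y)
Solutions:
 f(y) = C1 + sqrt(3)*y*log(k*y) - sqrt(3)*y


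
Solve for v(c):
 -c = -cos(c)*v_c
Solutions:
 v(c) = C1 + Integral(c/cos(c), c)


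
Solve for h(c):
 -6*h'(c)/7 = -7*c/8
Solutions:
 h(c) = C1 + 49*c^2/96


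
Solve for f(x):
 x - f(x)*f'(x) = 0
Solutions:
 f(x) = -sqrt(C1 + x^2)
 f(x) = sqrt(C1 + x^2)


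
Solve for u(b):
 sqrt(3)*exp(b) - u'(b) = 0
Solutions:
 u(b) = C1 + sqrt(3)*exp(b)


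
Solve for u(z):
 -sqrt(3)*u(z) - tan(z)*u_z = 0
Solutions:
 u(z) = C1/sin(z)^(sqrt(3))


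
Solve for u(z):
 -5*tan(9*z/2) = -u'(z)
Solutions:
 u(z) = C1 - 10*log(cos(9*z/2))/9


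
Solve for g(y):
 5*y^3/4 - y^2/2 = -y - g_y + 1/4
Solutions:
 g(y) = C1 - 5*y^4/16 + y^3/6 - y^2/2 + y/4


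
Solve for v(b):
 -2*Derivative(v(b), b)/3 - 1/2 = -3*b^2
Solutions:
 v(b) = C1 + 3*b^3/2 - 3*b/4


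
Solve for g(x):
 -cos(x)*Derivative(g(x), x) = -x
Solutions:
 g(x) = C1 + Integral(x/cos(x), x)


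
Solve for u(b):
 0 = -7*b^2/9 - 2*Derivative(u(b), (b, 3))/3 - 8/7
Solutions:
 u(b) = C1 + C2*b + C3*b^2 - 7*b^5/360 - 2*b^3/7


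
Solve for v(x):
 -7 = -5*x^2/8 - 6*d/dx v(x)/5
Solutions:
 v(x) = C1 - 25*x^3/144 + 35*x/6


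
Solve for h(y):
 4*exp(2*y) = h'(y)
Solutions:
 h(y) = C1 + 2*exp(2*y)


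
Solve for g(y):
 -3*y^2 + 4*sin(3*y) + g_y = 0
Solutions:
 g(y) = C1 + y^3 + 4*cos(3*y)/3


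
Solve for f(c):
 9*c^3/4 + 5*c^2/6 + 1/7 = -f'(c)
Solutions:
 f(c) = C1 - 9*c^4/16 - 5*c^3/18 - c/7


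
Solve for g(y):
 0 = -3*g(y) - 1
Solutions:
 g(y) = -1/3


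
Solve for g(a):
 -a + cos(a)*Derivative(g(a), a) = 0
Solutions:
 g(a) = C1 + Integral(a/cos(a), a)


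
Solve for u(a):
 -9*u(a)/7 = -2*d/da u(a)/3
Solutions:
 u(a) = C1*exp(27*a/14)


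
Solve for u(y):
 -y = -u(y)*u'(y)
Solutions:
 u(y) = -sqrt(C1 + y^2)
 u(y) = sqrt(C1 + y^2)


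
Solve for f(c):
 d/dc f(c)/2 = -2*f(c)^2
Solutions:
 f(c) = 1/(C1 + 4*c)


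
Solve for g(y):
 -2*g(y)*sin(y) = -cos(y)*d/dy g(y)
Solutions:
 g(y) = C1/cos(y)^2


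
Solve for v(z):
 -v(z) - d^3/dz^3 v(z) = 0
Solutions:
 v(z) = C3*exp(-z) + (C1*sin(sqrt(3)*z/2) + C2*cos(sqrt(3)*z/2))*exp(z/2)


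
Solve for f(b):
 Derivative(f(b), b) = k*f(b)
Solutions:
 f(b) = C1*exp(b*k)


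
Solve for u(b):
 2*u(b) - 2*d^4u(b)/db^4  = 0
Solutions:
 u(b) = C1*exp(-b) + C2*exp(b) + C3*sin(b) + C4*cos(b)


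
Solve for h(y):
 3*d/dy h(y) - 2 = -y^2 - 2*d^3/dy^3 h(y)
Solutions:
 h(y) = C1 + C2*sin(sqrt(6)*y/2) + C3*cos(sqrt(6)*y/2) - y^3/9 + 10*y/9


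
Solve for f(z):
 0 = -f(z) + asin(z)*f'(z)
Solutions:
 f(z) = C1*exp(Integral(1/asin(z), z))


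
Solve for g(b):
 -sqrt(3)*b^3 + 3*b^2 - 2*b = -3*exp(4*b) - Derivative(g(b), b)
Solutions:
 g(b) = C1 + sqrt(3)*b^4/4 - b^3 + b^2 - 3*exp(4*b)/4


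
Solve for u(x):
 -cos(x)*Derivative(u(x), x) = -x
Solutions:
 u(x) = C1 + Integral(x/cos(x), x)


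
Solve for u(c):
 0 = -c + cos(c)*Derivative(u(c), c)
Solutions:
 u(c) = C1 + Integral(c/cos(c), c)


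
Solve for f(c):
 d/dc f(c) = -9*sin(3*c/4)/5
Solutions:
 f(c) = C1 + 12*cos(3*c/4)/5


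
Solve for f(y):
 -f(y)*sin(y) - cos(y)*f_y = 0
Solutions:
 f(y) = C1*cos(y)


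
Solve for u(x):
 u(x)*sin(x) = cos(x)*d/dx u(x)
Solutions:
 u(x) = C1/cos(x)


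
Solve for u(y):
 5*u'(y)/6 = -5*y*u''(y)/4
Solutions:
 u(y) = C1 + C2*y^(1/3)


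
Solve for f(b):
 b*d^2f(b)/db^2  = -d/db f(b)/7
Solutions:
 f(b) = C1 + C2*b^(6/7)


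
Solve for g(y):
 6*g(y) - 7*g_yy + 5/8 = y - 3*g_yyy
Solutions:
 g(y) = C1*exp(y*(49/(sqrt(43) + 386/27)^(1/3) + 9*(sqrt(43) + 386/27)^(1/3) + 42)/54)*sin(sqrt(3)*y*(-9*(sqrt(43) + 386/27)^(1/3) + 49/(sqrt(43) + 386/27)^(1/3))/54) + C2*exp(y*(49/(sqrt(43) + 386/27)^(1/3) + 9*(sqrt(43) + 386/27)^(1/3) + 42)/54)*cos(sqrt(3)*y*(-9*(sqrt(43) + 386/27)^(1/3) + 49/(sqrt(43) + 386/27)^(1/3))/54) + C3*exp(y*(-9*(sqrt(43) + 386/27)^(1/3) - 49/(sqrt(43) + 386/27)^(1/3) + 21)/27) + y/6 - 5/48


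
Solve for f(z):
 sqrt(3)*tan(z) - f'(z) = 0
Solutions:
 f(z) = C1 - sqrt(3)*log(cos(z))


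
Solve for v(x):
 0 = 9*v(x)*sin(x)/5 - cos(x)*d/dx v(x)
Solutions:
 v(x) = C1/cos(x)^(9/5)


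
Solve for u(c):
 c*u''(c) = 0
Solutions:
 u(c) = C1 + C2*c


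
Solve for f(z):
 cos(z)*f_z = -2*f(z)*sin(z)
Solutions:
 f(z) = C1*cos(z)^2


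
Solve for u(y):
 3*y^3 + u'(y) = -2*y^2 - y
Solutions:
 u(y) = C1 - 3*y^4/4 - 2*y^3/3 - y^2/2


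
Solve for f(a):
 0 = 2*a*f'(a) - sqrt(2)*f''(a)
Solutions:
 f(a) = C1 + C2*erfi(2^(3/4)*a/2)


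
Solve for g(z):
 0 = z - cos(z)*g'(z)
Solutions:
 g(z) = C1 + Integral(z/cos(z), z)


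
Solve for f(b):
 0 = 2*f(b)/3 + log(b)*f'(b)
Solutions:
 f(b) = C1*exp(-2*li(b)/3)


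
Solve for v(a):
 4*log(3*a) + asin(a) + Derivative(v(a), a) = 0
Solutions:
 v(a) = C1 - 4*a*log(a) - a*asin(a) - 4*a*log(3) + 4*a - sqrt(1 - a^2)


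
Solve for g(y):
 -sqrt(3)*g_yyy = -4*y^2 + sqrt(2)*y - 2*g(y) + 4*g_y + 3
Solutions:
 g(y) = C1*exp(-y*(-4*3^(1/3)/(9 + sqrt(81 + 64*sqrt(3)))^(1/3) + 3^(1/6)*(9 + sqrt(81 + 64*sqrt(3)))^(1/3))/6)*sin(y*(4*3^(5/6)/(9 + sqrt(81 + 64*sqrt(3)))^(1/3) + 3^(2/3)*(9 + sqrt(81 + 64*sqrt(3)))^(1/3))/6) + C2*exp(-y*(-4*3^(1/3)/(9 + sqrt(81 + 64*sqrt(3)))^(1/3) + 3^(1/6)*(9 + sqrt(81 + 64*sqrt(3)))^(1/3))/6)*cos(y*(4*3^(5/6)/(9 + sqrt(81 + 64*sqrt(3)))^(1/3) + 3^(2/3)*(9 + sqrt(81 + 64*sqrt(3)))^(1/3))/6) + C3*exp(y*(-4*3^(1/3)/(9 + sqrt(81 + 64*sqrt(3)))^(1/3) + 3^(1/6)*(9 + sqrt(81 + 64*sqrt(3)))^(1/3))/3) - 2*y^2 - 8*y + sqrt(2)*y/2 - 29/2 + sqrt(2)


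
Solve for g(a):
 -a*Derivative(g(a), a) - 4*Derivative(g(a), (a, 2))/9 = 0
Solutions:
 g(a) = C1 + C2*erf(3*sqrt(2)*a/4)


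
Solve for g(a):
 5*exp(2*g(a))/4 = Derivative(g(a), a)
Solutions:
 g(a) = log(-sqrt(-1/(C1 + 5*a))) + log(2)/2
 g(a) = log(-1/(C1 + 5*a))/2 + log(2)/2


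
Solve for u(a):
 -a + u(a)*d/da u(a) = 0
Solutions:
 u(a) = -sqrt(C1 + a^2)
 u(a) = sqrt(C1 + a^2)


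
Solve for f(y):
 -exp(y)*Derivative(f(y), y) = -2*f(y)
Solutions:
 f(y) = C1*exp(-2*exp(-y))


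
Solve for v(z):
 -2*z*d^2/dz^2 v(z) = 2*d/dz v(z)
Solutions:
 v(z) = C1 + C2*log(z)


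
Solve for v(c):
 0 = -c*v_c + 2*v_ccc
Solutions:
 v(c) = C1 + Integral(C2*airyai(2^(2/3)*c/2) + C3*airybi(2^(2/3)*c/2), c)


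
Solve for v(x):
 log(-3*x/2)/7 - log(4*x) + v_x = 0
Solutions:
 v(x) = C1 + 6*x*log(x)/7 + x*(-6 - log(3) + 15*log(2) - I*pi)/7


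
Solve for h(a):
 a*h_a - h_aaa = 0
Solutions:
 h(a) = C1 + Integral(C2*airyai(a) + C3*airybi(a), a)


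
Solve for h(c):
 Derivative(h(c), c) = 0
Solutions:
 h(c) = C1


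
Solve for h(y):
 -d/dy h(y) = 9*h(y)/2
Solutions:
 h(y) = C1*exp(-9*y/2)


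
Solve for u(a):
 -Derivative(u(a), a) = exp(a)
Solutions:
 u(a) = C1 - exp(a)


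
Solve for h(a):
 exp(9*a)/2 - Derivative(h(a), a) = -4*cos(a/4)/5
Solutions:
 h(a) = C1 + exp(9*a)/18 + 16*sin(a/4)/5


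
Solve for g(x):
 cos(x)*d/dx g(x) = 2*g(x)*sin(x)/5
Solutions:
 g(x) = C1/cos(x)^(2/5)


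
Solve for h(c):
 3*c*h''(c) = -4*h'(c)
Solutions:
 h(c) = C1 + C2/c^(1/3)


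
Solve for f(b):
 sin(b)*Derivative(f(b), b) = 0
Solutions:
 f(b) = C1


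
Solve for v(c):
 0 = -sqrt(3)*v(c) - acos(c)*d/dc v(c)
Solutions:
 v(c) = C1*exp(-sqrt(3)*Integral(1/acos(c), c))


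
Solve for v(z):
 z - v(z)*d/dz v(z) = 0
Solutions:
 v(z) = -sqrt(C1 + z^2)
 v(z) = sqrt(C1 + z^2)


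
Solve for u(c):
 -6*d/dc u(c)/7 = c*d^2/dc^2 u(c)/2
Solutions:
 u(c) = C1 + C2/c^(5/7)


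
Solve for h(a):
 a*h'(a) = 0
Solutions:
 h(a) = C1


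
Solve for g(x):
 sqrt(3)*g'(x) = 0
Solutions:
 g(x) = C1


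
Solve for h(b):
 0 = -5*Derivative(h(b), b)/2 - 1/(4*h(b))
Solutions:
 h(b) = -sqrt(C1 - 5*b)/5
 h(b) = sqrt(C1 - 5*b)/5


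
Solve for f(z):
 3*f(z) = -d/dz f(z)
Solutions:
 f(z) = C1*exp(-3*z)


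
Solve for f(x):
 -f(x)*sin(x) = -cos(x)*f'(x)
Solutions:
 f(x) = C1/cos(x)


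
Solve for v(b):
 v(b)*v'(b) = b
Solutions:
 v(b) = -sqrt(C1 + b^2)
 v(b) = sqrt(C1 + b^2)


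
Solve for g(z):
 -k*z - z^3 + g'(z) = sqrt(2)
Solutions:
 g(z) = C1 + k*z^2/2 + z^4/4 + sqrt(2)*z


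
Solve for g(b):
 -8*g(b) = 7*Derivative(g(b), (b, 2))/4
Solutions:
 g(b) = C1*sin(4*sqrt(14)*b/7) + C2*cos(4*sqrt(14)*b/7)


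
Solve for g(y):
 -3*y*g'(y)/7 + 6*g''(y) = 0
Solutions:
 g(y) = C1 + C2*erfi(sqrt(7)*y/14)


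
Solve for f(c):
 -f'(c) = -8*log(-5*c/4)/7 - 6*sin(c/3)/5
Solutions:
 f(c) = C1 + 8*c*log(-c)/7 - 16*c*log(2)/7 - 8*c/7 + 8*c*log(5)/7 - 18*cos(c/3)/5


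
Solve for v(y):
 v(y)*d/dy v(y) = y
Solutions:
 v(y) = -sqrt(C1 + y^2)
 v(y) = sqrt(C1 + y^2)


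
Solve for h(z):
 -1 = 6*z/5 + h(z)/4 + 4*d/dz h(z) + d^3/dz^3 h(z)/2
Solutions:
 h(z) = C1*exp(-6^(1/3)*z*(-(9 + sqrt(24657))^(1/3) + 16*6^(1/3)/(9 + sqrt(24657))^(1/3))/12)*sin(2^(1/3)*3^(1/6)*z*(4*2^(1/3)/(9 + sqrt(24657))^(1/3) + 3^(2/3)*(9 + sqrt(24657))^(1/3)/12)) + C2*exp(-6^(1/3)*z*(-(9 + sqrt(24657))^(1/3) + 16*6^(1/3)/(9 + sqrt(24657))^(1/3))/12)*cos(2^(1/3)*3^(1/6)*z*(4*2^(1/3)/(9 + sqrt(24657))^(1/3) + 3^(2/3)*(9 + sqrt(24657))^(1/3)/12)) + C3*exp(6^(1/3)*z*(-(9 + sqrt(24657))^(1/3) + 16*6^(1/3)/(9 + sqrt(24657))^(1/3))/6) - 24*z/5 + 364/5


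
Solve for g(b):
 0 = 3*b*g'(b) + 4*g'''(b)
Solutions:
 g(b) = C1 + Integral(C2*airyai(-6^(1/3)*b/2) + C3*airybi(-6^(1/3)*b/2), b)


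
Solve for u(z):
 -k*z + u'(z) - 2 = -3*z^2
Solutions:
 u(z) = C1 + k*z^2/2 - z^3 + 2*z


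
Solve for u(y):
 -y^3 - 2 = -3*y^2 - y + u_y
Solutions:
 u(y) = C1 - y^4/4 + y^3 + y^2/2 - 2*y


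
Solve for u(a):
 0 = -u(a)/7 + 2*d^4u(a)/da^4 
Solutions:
 u(a) = C1*exp(-14^(3/4)*a/14) + C2*exp(14^(3/4)*a/14) + C3*sin(14^(3/4)*a/14) + C4*cos(14^(3/4)*a/14)


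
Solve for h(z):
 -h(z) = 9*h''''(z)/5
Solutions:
 h(z) = (C1*sin(5^(1/4)*sqrt(6)*z/6) + C2*cos(5^(1/4)*sqrt(6)*z/6))*exp(-5^(1/4)*sqrt(6)*z/6) + (C3*sin(5^(1/4)*sqrt(6)*z/6) + C4*cos(5^(1/4)*sqrt(6)*z/6))*exp(5^(1/4)*sqrt(6)*z/6)


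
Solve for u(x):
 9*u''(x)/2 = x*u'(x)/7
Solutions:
 u(x) = C1 + C2*erfi(sqrt(7)*x/21)


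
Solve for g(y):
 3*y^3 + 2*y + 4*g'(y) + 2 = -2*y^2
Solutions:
 g(y) = C1 - 3*y^4/16 - y^3/6 - y^2/4 - y/2


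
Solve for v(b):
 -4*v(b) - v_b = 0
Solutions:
 v(b) = C1*exp(-4*b)


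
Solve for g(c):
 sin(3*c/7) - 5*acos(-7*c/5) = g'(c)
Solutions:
 g(c) = C1 - 5*c*acos(-7*c/5) - 5*sqrt(25 - 49*c^2)/7 - 7*cos(3*c/7)/3


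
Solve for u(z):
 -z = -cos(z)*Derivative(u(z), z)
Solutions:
 u(z) = C1 + Integral(z/cos(z), z)


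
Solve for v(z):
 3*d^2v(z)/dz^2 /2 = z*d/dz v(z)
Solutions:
 v(z) = C1 + C2*erfi(sqrt(3)*z/3)


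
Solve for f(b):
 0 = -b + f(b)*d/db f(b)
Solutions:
 f(b) = -sqrt(C1 + b^2)
 f(b) = sqrt(C1 + b^2)


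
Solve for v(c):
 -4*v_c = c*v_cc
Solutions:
 v(c) = C1 + C2/c^3


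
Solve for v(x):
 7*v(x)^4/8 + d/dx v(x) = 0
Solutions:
 v(x) = (-3^(2/3)/3 - 3^(1/6)*I)*(1/(C1 + 7*x))^(1/3)
 v(x) = (-3^(2/3)/3 + 3^(1/6)*I)*(1/(C1 + 7*x))^(1/3)
 v(x) = 2*(1/(C1 + 21*x))^(1/3)


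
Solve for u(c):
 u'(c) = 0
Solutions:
 u(c) = C1


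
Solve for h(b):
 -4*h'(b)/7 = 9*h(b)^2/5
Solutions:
 h(b) = 20/(C1 + 63*b)


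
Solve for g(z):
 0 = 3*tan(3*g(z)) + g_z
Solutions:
 g(z) = -asin(C1*exp(-9*z))/3 + pi/3
 g(z) = asin(C1*exp(-9*z))/3


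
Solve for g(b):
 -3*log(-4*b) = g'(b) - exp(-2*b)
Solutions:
 g(b) = C1 - 3*b*log(-b) + 3*b*(1 - 2*log(2)) - exp(-2*b)/2


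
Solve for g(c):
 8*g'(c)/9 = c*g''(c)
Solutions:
 g(c) = C1 + C2*c^(17/9)


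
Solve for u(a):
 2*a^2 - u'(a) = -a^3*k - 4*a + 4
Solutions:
 u(a) = C1 + a^4*k/4 + 2*a^3/3 + 2*a^2 - 4*a


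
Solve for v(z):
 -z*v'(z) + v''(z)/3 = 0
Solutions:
 v(z) = C1 + C2*erfi(sqrt(6)*z/2)


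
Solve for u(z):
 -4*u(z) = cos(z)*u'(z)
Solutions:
 u(z) = C1*(sin(z)^2 - 2*sin(z) + 1)/(sin(z)^2 + 2*sin(z) + 1)


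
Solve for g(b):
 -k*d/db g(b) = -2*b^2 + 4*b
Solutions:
 g(b) = C1 + 2*b^3/(3*k) - 2*b^2/k


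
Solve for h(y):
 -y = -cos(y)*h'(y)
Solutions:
 h(y) = C1 + Integral(y/cos(y), y)


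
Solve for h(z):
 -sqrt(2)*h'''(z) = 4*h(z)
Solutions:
 h(z) = C3*exp(-sqrt(2)*z) + (C1*sin(sqrt(6)*z/2) + C2*cos(sqrt(6)*z/2))*exp(sqrt(2)*z/2)


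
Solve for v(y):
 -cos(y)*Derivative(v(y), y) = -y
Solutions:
 v(y) = C1 + Integral(y/cos(y), y)


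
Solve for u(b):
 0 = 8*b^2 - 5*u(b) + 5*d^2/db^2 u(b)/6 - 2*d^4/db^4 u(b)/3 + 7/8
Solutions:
 u(b) = 8*b^2/5 + (C1*sin(15^(1/4)*2^(3/4)*b*sin(atan(sqrt(455)/5)/2)/2) + C2*cos(15^(1/4)*2^(3/4)*b*sin(atan(sqrt(455)/5)/2)/2))*exp(-15^(1/4)*2^(3/4)*b*cos(atan(sqrt(455)/5)/2)/2) + (C3*sin(15^(1/4)*2^(3/4)*b*sin(atan(sqrt(455)/5)/2)/2) + C4*cos(15^(1/4)*2^(3/4)*b*sin(atan(sqrt(455)/5)/2)/2))*exp(15^(1/4)*2^(3/4)*b*cos(atan(sqrt(455)/5)/2)/2) + 17/24


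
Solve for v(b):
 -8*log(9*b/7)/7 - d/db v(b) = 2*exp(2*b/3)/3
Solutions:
 v(b) = C1 - 8*b*log(b)/7 + 8*b*(-2*log(3) + 1 + log(7))/7 - exp(2*b/3)


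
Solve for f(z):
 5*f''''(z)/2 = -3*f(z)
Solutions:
 f(z) = (C1*sin(10^(3/4)*3^(1/4)*z/10) + C2*cos(10^(3/4)*3^(1/4)*z/10))*exp(-10^(3/4)*3^(1/4)*z/10) + (C3*sin(10^(3/4)*3^(1/4)*z/10) + C4*cos(10^(3/4)*3^(1/4)*z/10))*exp(10^(3/4)*3^(1/4)*z/10)


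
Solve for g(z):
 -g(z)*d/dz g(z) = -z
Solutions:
 g(z) = -sqrt(C1 + z^2)
 g(z) = sqrt(C1 + z^2)


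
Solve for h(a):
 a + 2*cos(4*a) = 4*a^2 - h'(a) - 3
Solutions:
 h(a) = C1 + 4*a^3/3 - a^2/2 - 3*a - sin(4*a)/2


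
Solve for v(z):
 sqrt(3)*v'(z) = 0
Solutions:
 v(z) = C1


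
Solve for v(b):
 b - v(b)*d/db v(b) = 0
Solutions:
 v(b) = -sqrt(C1 + b^2)
 v(b) = sqrt(C1 + b^2)


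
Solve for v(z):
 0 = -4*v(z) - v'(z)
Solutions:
 v(z) = C1*exp(-4*z)


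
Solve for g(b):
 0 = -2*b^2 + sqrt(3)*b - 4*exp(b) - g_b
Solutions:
 g(b) = C1 - 2*b^3/3 + sqrt(3)*b^2/2 - 4*exp(b)


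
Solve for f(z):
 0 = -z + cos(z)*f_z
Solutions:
 f(z) = C1 + Integral(z/cos(z), z)


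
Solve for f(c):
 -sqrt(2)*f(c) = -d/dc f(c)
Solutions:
 f(c) = C1*exp(sqrt(2)*c)


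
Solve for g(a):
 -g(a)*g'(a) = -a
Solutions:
 g(a) = -sqrt(C1 + a^2)
 g(a) = sqrt(C1 + a^2)


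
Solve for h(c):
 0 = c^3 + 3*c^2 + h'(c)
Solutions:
 h(c) = C1 - c^4/4 - c^3


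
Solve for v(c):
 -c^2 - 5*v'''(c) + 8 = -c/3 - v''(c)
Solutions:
 v(c) = C1 + C2*c + C3*exp(c/5) + c^4/12 + 29*c^3/18 + 121*c^2/6


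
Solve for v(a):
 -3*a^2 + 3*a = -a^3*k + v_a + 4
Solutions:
 v(a) = C1 + a^4*k/4 - a^3 + 3*a^2/2 - 4*a


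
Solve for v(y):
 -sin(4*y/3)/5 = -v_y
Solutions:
 v(y) = C1 - 3*cos(4*y/3)/20


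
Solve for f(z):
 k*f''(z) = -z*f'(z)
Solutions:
 f(z) = C1 + C2*sqrt(k)*erf(sqrt(2)*z*sqrt(1/k)/2)


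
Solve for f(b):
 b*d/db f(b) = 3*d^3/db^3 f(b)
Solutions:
 f(b) = C1 + Integral(C2*airyai(3^(2/3)*b/3) + C3*airybi(3^(2/3)*b/3), b)


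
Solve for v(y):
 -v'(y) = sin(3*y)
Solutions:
 v(y) = C1 + cos(3*y)/3


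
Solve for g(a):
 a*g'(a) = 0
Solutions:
 g(a) = C1


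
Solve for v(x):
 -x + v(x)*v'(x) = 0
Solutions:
 v(x) = -sqrt(C1 + x^2)
 v(x) = sqrt(C1 + x^2)


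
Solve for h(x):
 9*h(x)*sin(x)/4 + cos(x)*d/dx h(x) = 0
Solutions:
 h(x) = C1*cos(x)^(9/4)


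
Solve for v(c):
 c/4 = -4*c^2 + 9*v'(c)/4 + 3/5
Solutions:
 v(c) = C1 + 16*c^3/27 + c^2/18 - 4*c/15


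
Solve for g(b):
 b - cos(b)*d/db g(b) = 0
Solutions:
 g(b) = C1 + Integral(b/cos(b), b)


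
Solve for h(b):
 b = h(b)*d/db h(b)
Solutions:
 h(b) = -sqrt(C1 + b^2)
 h(b) = sqrt(C1 + b^2)


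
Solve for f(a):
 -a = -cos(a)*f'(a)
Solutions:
 f(a) = C1 + Integral(a/cos(a), a)


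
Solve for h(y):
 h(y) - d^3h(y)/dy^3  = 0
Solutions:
 h(y) = C3*exp(y) + (C1*sin(sqrt(3)*y/2) + C2*cos(sqrt(3)*y/2))*exp(-y/2)


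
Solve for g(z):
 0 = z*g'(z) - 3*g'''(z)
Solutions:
 g(z) = C1 + Integral(C2*airyai(3^(2/3)*z/3) + C3*airybi(3^(2/3)*z/3), z)


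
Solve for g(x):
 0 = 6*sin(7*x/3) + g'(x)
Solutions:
 g(x) = C1 + 18*cos(7*x/3)/7


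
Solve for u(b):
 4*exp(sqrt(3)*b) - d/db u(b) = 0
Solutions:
 u(b) = C1 + 4*sqrt(3)*exp(sqrt(3)*b)/3


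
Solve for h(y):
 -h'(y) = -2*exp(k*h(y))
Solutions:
 h(y) = Piecewise((log(-1/(C1*k + 2*k*y))/k, Ne(k, 0)), (nan, True))
 h(y) = Piecewise((C1 + 2*y, Eq(k, 0)), (nan, True))


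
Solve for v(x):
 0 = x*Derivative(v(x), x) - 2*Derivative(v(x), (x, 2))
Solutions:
 v(x) = C1 + C2*erfi(x/2)


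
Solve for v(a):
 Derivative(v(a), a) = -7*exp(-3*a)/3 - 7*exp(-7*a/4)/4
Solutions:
 v(a) = C1 + 7*exp(-3*a)/9 + exp(-7*a/4)


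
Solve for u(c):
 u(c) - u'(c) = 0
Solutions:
 u(c) = C1*exp(c)


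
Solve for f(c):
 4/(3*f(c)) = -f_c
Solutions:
 f(c) = -sqrt(C1 - 24*c)/3
 f(c) = sqrt(C1 - 24*c)/3


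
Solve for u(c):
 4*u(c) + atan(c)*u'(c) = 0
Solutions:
 u(c) = C1*exp(-4*Integral(1/atan(c), c))


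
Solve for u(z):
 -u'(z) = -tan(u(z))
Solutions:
 u(z) = pi - asin(C1*exp(z))
 u(z) = asin(C1*exp(z))


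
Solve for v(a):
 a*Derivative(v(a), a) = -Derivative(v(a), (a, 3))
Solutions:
 v(a) = C1 + Integral(C2*airyai(-a) + C3*airybi(-a), a)


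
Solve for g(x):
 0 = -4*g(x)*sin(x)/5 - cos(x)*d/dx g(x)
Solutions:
 g(x) = C1*cos(x)^(4/5)


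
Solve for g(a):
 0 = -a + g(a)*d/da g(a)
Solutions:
 g(a) = -sqrt(C1 + a^2)
 g(a) = sqrt(C1 + a^2)


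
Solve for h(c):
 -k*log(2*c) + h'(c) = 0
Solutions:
 h(c) = C1 + c*k*log(c) - c*k + c*k*log(2)


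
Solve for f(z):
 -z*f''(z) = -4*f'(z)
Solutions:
 f(z) = C1 + C2*z^5


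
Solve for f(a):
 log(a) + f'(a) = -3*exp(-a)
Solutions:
 f(a) = C1 - a*log(a) + a + 3*exp(-a)


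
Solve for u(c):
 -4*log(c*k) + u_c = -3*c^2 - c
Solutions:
 u(c) = C1 - c^3 - c^2/2 + 4*c*log(c*k) - 4*c


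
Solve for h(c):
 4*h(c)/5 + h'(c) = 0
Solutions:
 h(c) = C1*exp(-4*c/5)


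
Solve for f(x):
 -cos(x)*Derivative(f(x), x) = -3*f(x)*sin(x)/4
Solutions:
 f(x) = C1/cos(x)^(3/4)


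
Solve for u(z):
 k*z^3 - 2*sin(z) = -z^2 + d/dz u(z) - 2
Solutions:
 u(z) = C1 + k*z^4/4 + z^3/3 + 2*z + 2*cos(z)


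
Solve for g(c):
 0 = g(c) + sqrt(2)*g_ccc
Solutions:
 g(c) = C3*exp(-2^(5/6)*c/2) + (C1*sin(2^(5/6)*sqrt(3)*c/4) + C2*cos(2^(5/6)*sqrt(3)*c/4))*exp(2^(5/6)*c/4)


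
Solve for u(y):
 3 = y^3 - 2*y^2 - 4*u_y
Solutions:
 u(y) = C1 + y^4/16 - y^3/6 - 3*y/4


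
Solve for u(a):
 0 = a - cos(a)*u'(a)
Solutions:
 u(a) = C1 + Integral(a/cos(a), a)


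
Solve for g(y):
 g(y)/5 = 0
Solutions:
 g(y) = 0


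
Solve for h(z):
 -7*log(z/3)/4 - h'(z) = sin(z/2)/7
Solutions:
 h(z) = C1 - 7*z*log(z)/4 + 7*z/4 + 7*z*log(3)/4 + 2*cos(z/2)/7


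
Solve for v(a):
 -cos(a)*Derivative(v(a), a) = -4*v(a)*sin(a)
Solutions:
 v(a) = C1/cos(a)^4


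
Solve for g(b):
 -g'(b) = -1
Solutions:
 g(b) = C1 + b


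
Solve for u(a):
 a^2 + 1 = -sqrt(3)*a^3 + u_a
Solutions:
 u(a) = C1 + sqrt(3)*a^4/4 + a^3/3 + a


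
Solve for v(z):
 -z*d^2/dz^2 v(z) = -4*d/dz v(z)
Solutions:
 v(z) = C1 + C2*z^5


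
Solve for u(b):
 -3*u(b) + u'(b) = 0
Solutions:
 u(b) = C1*exp(3*b)


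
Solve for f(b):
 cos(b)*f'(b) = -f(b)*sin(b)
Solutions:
 f(b) = C1*cos(b)


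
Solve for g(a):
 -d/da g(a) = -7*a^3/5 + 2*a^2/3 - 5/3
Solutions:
 g(a) = C1 + 7*a^4/20 - 2*a^3/9 + 5*a/3


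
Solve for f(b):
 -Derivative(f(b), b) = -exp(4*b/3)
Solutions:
 f(b) = C1 + 3*exp(4*b/3)/4


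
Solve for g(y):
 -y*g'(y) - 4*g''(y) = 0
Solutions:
 g(y) = C1 + C2*erf(sqrt(2)*y/4)


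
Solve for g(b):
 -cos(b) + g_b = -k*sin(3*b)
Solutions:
 g(b) = C1 + k*cos(3*b)/3 + sin(b)


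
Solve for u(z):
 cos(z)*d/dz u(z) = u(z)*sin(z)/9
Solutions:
 u(z) = C1/cos(z)^(1/9)


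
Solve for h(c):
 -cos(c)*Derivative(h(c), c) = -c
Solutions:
 h(c) = C1 + Integral(c/cos(c), c)


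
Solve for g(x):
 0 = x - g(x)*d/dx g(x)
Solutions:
 g(x) = -sqrt(C1 + x^2)
 g(x) = sqrt(C1 + x^2)


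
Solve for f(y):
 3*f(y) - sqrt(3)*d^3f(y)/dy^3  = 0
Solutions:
 f(y) = C3*exp(3^(1/6)*y) + (C1*sin(3^(2/3)*y/2) + C2*cos(3^(2/3)*y/2))*exp(-3^(1/6)*y/2)


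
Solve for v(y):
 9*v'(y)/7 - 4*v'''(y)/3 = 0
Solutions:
 v(y) = C1 + C2*exp(-3*sqrt(21)*y/14) + C3*exp(3*sqrt(21)*y/14)


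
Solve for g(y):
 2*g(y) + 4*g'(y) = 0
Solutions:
 g(y) = C1*exp(-y/2)


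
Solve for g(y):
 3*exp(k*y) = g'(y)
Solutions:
 g(y) = C1 + 3*exp(k*y)/k


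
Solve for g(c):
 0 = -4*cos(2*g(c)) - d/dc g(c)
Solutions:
 g(c) = -asin((C1 + exp(16*c))/(C1 - exp(16*c)))/2 + pi/2
 g(c) = asin((C1 + exp(16*c))/(C1 - exp(16*c)))/2


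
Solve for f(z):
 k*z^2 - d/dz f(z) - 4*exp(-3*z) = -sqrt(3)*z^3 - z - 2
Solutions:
 f(z) = C1 + k*z^3/3 + sqrt(3)*z^4/4 + z^2/2 + 2*z + 4*exp(-3*z)/3


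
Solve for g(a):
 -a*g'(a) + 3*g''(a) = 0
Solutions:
 g(a) = C1 + C2*erfi(sqrt(6)*a/6)


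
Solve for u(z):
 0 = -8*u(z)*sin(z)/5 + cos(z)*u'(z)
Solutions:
 u(z) = C1/cos(z)^(8/5)


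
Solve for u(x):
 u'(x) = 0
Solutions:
 u(x) = C1


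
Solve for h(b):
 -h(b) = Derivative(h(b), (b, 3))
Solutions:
 h(b) = C3*exp(-b) + (C1*sin(sqrt(3)*b/2) + C2*cos(sqrt(3)*b/2))*exp(b/2)


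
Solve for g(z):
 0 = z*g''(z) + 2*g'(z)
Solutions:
 g(z) = C1 + C2/z


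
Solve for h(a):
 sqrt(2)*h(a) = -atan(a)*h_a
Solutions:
 h(a) = C1*exp(-sqrt(2)*Integral(1/atan(a), a))


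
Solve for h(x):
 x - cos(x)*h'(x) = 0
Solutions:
 h(x) = C1 + Integral(x/cos(x), x)


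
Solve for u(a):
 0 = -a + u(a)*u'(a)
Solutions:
 u(a) = -sqrt(C1 + a^2)
 u(a) = sqrt(C1 + a^2)


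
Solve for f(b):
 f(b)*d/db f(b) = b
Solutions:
 f(b) = -sqrt(C1 + b^2)
 f(b) = sqrt(C1 + b^2)


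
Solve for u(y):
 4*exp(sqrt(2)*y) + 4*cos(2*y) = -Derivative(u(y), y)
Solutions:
 u(y) = C1 - 2*sqrt(2)*exp(sqrt(2)*y) - 2*sin(2*y)


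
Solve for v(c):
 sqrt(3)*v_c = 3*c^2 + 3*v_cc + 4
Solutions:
 v(c) = C1 + C2*exp(sqrt(3)*c/3) + sqrt(3)*c^3/3 + 3*c^2 + 22*sqrt(3)*c/3


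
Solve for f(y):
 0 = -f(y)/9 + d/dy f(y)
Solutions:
 f(y) = C1*exp(y/9)


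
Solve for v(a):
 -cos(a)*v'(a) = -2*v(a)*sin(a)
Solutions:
 v(a) = C1/cos(a)^2


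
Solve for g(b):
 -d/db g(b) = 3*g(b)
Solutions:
 g(b) = C1*exp(-3*b)


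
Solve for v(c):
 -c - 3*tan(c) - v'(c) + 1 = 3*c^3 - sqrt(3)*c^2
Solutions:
 v(c) = C1 - 3*c^4/4 + sqrt(3)*c^3/3 - c^2/2 + c + 3*log(cos(c))


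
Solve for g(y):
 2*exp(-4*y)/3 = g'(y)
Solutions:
 g(y) = C1 - exp(-4*y)/6


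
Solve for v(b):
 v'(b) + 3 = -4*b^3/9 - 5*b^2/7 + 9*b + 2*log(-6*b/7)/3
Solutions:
 v(b) = C1 - b^4/9 - 5*b^3/21 + 9*b^2/2 + 2*b*log(-b)/3 + b*(-11 - 2*log(7) + 2*log(6))/3


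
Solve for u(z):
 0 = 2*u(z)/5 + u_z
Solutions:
 u(z) = C1*exp(-2*z/5)


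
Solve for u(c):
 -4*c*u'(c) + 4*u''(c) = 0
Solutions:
 u(c) = C1 + C2*erfi(sqrt(2)*c/2)


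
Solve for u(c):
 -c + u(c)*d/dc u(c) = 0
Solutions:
 u(c) = -sqrt(C1 + c^2)
 u(c) = sqrt(C1 + c^2)


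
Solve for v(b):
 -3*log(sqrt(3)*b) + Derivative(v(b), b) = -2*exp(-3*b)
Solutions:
 v(b) = C1 + 3*b*log(b) + b*(-3 + 3*log(3)/2) + 2*exp(-3*b)/3


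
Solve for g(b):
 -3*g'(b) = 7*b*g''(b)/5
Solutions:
 g(b) = C1 + C2/b^(8/7)


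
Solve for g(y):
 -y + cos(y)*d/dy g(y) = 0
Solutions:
 g(y) = C1 + Integral(y/cos(y), y)


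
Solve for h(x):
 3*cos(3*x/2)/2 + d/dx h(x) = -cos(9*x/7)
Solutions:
 h(x) = C1 - 7*sin(9*x/7)/9 - sin(3*x/2)


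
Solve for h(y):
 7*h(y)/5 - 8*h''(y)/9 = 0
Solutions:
 h(y) = C1*exp(-3*sqrt(70)*y/20) + C2*exp(3*sqrt(70)*y/20)


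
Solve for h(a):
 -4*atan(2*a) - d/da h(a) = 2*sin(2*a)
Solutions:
 h(a) = C1 - 4*a*atan(2*a) + log(4*a^2 + 1) + cos(2*a)


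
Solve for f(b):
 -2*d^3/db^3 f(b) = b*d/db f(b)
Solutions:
 f(b) = C1 + Integral(C2*airyai(-2^(2/3)*b/2) + C3*airybi(-2^(2/3)*b/2), b)


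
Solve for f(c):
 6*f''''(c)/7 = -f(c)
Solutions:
 f(c) = (C1*sin(14^(1/4)*3^(3/4)*c/6) + C2*cos(14^(1/4)*3^(3/4)*c/6))*exp(-14^(1/4)*3^(3/4)*c/6) + (C3*sin(14^(1/4)*3^(3/4)*c/6) + C4*cos(14^(1/4)*3^(3/4)*c/6))*exp(14^(1/4)*3^(3/4)*c/6)


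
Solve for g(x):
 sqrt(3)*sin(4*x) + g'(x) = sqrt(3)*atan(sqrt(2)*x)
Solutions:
 g(x) = C1 + sqrt(3)*(x*atan(sqrt(2)*x) - sqrt(2)*log(2*x^2 + 1)/4) + sqrt(3)*cos(4*x)/4


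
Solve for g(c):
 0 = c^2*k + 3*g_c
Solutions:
 g(c) = C1 - c^3*k/9


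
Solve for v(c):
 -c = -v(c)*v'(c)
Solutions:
 v(c) = -sqrt(C1 + c^2)
 v(c) = sqrt(C1 + c^2)


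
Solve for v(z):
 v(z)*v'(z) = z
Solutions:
 v(z) = -sqrt(C1 + z^2)
 v(z) = sqrt(C1 + z^2)


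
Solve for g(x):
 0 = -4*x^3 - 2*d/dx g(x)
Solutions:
 g(x) = C1 - x^4/2


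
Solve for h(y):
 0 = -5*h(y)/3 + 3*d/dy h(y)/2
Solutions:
 h(y) = C1*exp(10*y/9)


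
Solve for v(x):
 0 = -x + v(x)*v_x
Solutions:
 v(x) = -sqrt(C1 + x^2)
 v(x) = sqrt(C1 + x^2)


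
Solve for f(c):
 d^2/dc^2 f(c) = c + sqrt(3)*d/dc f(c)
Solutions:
 f(c) = C1 + C2*exp(sqrt(3)*c) - sqrt(3)*c^2/6 - c/3


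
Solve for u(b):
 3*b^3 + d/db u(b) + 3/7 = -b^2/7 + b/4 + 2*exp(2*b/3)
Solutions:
 u(b) = C1 - 3*b^4/4 - b^3/21 + b^2/8 - 3*b/7 + 3*exp(2*b/3)


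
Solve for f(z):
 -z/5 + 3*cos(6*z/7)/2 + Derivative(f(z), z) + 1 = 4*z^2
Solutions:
 f(z) = C1 + 4*z^3/3 + z^2/10 - z - 7*sin(6*z/7)/4


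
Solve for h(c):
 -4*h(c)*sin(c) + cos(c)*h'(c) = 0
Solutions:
 h(c) = C1/cos(c)^4


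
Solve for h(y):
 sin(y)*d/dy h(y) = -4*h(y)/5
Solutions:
 h(y) = C1*(cos(y) + 1)^(2/5)/(cos(y) - 1)^(2/5)


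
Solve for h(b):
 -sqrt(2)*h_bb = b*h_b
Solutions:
 h(b) = C1 + C2*erf(2^(1/4)*b/2)


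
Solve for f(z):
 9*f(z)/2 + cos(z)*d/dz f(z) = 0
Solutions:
 f(z) = C1*(sin(z) - 1)^(1/4)*(sin(z)^2 - 2*sin(z) + 1)/((sin(z) + 1)^(1/4)*(sin(z)^2 + 2*sin(z) + 1))


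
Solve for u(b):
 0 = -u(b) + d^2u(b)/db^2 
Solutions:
 u(b) = C1*exp(-b) + C2*exp(b)


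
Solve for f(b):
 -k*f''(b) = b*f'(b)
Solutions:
 f(b) = C1 + C2*sqrt(k)*erf(sqrt(2)*b*sqrt(1/k)/2)


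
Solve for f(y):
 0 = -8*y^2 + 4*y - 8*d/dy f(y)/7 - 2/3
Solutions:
 f(y) = C1 - 7*y^3/3 + 7*y^2/4 - 7*y/12


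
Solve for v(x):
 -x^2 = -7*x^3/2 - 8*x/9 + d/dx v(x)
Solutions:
 v(x) = C1 + 7*x^4/8 - x^3/3 + 4*x^2/9


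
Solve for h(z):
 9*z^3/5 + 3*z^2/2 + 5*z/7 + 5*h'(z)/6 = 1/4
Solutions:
 h(z) = C1 - 27*z^4/50 - 3*z^3/5 - 3*z^2/7 + 3*z/10


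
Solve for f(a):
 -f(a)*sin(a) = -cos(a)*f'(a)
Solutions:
 f(a) = C1/cos(a)


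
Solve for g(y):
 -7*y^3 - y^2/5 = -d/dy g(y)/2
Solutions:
 g(y) = C1 + 7*y^4/2 + 2*y^3/15


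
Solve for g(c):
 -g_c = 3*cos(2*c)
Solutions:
 g(c) = C1 - 3*sin(2*c)/2


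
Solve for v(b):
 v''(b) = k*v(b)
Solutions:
 v(b) = C1*exp(-b*sqrt(k)) + C2*exp(b*sqrt(k))


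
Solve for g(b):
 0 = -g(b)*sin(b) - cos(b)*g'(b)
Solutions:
 g(b) = C1*cos(b)


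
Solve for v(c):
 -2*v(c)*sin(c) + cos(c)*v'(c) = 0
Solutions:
 v(c) = C1/cos(c)^2


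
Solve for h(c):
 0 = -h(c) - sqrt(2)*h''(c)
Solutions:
 h(c) = C1*sin(2^(3/4)*c/2) + C2*cos(2^(3/4)*c/2)


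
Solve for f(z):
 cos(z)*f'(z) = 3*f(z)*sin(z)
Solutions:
 f(z) = C1/cos(z)^3


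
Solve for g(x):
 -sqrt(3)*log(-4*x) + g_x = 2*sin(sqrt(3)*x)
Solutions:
 g(x) = C1 + sqrt(3)*x*(log(-x) - 1) + 2*sqrt(3)*x*log(2) - 2*sqrt(3)*cos(sqrt(3)*x)/3


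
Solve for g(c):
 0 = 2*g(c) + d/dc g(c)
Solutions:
 g(c) = C1*exp(-2*c)


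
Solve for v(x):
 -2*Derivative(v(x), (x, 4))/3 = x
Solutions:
 v(x) = C1 + C2*x + C3*x^2 + C4*x^3 - x^5/80


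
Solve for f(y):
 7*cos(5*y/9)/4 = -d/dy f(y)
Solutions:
 f(y) = C1 - 63*sin(5*y/9)/20


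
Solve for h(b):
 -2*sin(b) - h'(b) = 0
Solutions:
 h(b) = C1 + 2*cos(b)


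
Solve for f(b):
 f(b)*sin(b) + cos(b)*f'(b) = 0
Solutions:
 f(b) = C1*cos(b)


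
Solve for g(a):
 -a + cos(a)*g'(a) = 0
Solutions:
 g(a) = C1 + Integral(a/cos(a), a)


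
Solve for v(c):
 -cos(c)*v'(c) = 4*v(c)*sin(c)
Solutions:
 v(c) = C1*cos(c)^4


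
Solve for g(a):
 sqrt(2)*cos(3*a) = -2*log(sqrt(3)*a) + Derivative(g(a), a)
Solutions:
 g(a) = C1 + 2*a*log(a) - 2*a + a*log(3) + sqrt(2)*sin(3*a)/3


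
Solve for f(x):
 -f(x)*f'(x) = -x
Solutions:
 f(x) = -sqrt(C1 + x^2)
 f(x) = sqrt(C1 + x^2)


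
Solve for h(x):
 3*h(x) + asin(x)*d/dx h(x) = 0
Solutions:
 h(x) = C1*exp(-3*Integral(1/asin(x), x))


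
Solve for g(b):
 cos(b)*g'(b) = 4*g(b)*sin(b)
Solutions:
 g(b) = C1/cos(b)^4


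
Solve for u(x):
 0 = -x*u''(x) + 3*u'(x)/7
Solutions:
 u(x) = C1 + C2*x^(10/7)


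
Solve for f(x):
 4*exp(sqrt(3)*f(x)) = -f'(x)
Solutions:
 f(x) = sqrt(3)*(2*log(1/(C1 + 4*x)) - log(3))/6


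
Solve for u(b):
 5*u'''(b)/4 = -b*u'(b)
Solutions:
 u(b) = C1 + Integral(C2*airyai(-10^(2/3)*b/5) + C3*airybi(-10^(2/3)*b/5), b)


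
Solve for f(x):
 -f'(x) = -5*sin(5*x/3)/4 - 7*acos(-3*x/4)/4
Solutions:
 f(x) = C1 + 7*x*acos(-3*x/4)/4 + 7*sqrt(16 - 9*x^2)/12 - 3*cos(5*x/3)/4


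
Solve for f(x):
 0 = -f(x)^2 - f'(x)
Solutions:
 f(x) = 1/(C1 + x)


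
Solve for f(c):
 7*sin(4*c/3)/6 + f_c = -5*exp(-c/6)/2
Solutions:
 f(c) = C1 + 7*cos(4*c/3)/8 + 15*exp(-c/6)


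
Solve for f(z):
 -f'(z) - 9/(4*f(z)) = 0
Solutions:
 f(z) = -sqrt(C1 - 18*z)/2
 f(z) = sqrt(C1 - 18*z)/2


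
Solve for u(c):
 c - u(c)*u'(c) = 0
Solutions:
 u(c) = -sqrt(C1 + c^2)
 u(c) = sqrt(C1 + c^2)


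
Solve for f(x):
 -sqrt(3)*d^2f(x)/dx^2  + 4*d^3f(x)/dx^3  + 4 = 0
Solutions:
 f(x) = C1 + C2*x + C3*exp(sqrt(3)*x/4) + 2*sqrt(3)*x^2/3


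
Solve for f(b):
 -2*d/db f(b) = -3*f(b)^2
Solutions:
 f(b) = -2/(C1 + 3*b)


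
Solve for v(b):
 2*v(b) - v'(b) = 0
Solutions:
 v(b) = C1*exp(2*b)


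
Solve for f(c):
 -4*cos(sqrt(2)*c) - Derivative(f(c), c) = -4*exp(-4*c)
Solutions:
 f(c) = C1 - 2*sqrt(2)*sin(sqrt(2)*c) - exp(-4*c)


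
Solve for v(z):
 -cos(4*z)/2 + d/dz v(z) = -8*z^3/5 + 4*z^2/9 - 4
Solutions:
 v(z) = C1 - 2*z^4/5 + 4*z^3/27 - 4*z + sin(4*z)/8


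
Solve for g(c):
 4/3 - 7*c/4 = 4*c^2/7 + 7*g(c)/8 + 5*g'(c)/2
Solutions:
 g(c) = C1*exp(-7*c/20) - 32*c^2/49 + 594*c/343 - 24664/7203


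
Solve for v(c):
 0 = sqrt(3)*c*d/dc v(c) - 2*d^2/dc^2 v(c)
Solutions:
 v(c) = C1 + C2*erfi(3^(1/4)*c/2)


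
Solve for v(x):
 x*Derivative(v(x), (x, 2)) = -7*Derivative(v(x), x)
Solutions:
 v(x) = C1 + C2/x^6


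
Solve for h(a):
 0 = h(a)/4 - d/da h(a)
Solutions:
 h(a) = C1*exp(a/4)


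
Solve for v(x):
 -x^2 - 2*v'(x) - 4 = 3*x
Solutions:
 v(x) = C1 - x^3/6 - 3*x^2/4 - 2*x


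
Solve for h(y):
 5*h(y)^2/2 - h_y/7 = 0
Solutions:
 h(y) = -2/(C1 + 35*y)


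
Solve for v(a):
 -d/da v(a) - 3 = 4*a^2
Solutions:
 v(a) = C1 - 4*a^3/3 - 3*a


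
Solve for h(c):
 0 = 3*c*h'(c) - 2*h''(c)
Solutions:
 h(c) = C1 + C2*erfi(sqrt(3)*c/2)


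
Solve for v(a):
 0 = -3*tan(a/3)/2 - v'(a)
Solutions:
 v(a) = C1 + 9*log(cos(a/3))/2


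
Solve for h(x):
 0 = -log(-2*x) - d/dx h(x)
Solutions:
 h(x) = C1 - x*log(-x) + x*(1 - log(2))


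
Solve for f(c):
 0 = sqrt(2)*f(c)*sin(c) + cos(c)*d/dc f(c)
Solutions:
 f(c) = C1*cos(c)^(sqrt(2))


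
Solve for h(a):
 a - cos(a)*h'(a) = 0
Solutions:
 h(a) = C1 + Integral(a/cos(a), a)


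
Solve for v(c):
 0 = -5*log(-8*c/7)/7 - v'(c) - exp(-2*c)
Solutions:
 v(c) = C1 - 5*c*log(-c)/7 + 5*c*(-3*log(2) + 1 + log(7))/7 + exp(-2*c)/2


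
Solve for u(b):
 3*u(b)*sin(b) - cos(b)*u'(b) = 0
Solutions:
 u(b) = C1/cos(b)^3


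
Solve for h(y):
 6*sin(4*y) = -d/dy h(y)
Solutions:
 h(y) = C1 + 3*cos(4*y)/2


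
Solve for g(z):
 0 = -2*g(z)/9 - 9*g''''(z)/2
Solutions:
 g(z) = (C1*sin(z/3) + C2*cos(z/3))*exp(-z/3) + (C3*sin(z/3) + C4*cos(z/3))*exp(z/3)


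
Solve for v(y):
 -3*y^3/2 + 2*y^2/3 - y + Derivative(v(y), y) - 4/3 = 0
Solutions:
 v(y) = C1 + 3*y^4/8 - 2*y^3/9 + y^2/2 + 4*y/3


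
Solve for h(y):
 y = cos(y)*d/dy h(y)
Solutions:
 h(y) = C1 + Integral(y/cos(y), y)


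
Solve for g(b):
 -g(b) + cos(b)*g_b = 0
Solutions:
 g(b) = C1*sqrt(sin(b) + 1)/sqrt(sin(b) - 1)


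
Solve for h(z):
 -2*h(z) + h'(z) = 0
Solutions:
 h(z) = C1*exp(2*z)


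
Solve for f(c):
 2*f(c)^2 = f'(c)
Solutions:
 f(c) = -1/(C1 + 2*c)


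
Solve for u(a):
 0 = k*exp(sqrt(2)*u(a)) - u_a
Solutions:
 u(a) = sqrt(2)*(2*log(-1/(C1 + a*k)) - log(2))/4


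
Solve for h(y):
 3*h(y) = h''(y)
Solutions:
 h(y) = C1*exp(-sqrt(3)*y) + C2*exp(sqrt(3)*y)


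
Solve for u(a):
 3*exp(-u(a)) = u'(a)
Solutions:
 u(a) = log(C1 + 3*a)


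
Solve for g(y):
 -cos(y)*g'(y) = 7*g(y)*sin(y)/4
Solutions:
 g(y) = C1*cos(y)^(7/4)


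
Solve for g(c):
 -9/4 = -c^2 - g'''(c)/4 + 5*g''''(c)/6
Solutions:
 g(c) = C1 + C2*c + C3*c^2 + C4*exp(3*c/10) - c^5/15 - 10*c^4/9 - 719*c^3/54


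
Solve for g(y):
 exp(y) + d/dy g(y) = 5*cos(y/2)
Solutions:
 g(y) = C1 - exp(y) + 10*sin(y/2)


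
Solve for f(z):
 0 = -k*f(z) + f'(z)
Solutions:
 f(z) = C1*exp(k*z)


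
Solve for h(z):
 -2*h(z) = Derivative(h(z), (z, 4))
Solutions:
 h(z) = (C1*sin(2^(3/4)*z/2) + C2*cos(2^(3/4)*z/2))*exp(-2^(3/4)*z/2) + (C3*sin(2^(3/4)*z/2) + C4*cos(2^(3/4)*z/2))*exp(2^(3/4)*z/2)


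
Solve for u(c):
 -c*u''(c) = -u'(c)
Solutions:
 u(c) = C1 + C2*c^2


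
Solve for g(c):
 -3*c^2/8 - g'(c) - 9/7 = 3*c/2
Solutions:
 g(c) = C1 - c^3/8 - 3*c^2/4 - 9*c/7


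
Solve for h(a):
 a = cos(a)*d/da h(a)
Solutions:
 h(a) = C1 + Integral(a/cos(a), a)


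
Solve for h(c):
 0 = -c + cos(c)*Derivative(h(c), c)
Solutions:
 h(c) = C1 + Integral(c/cos(c), c)


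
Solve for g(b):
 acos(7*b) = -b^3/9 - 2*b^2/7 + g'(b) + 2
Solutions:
 g(b) = C1 + b^4/36 + 2*b^3/21 + b*acos(7*b) - 2*b - sqrt(1 - 49*b^2)/7


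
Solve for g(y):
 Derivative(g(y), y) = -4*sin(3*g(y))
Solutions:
 g(y) = -acos((-C1 - exp(24*y))/(C1 - exp(24*y)))/3 + 2*pi/3
 g(y) = acos((-C1 - exp(24*y))/(C1 - exp(24*y)))/3


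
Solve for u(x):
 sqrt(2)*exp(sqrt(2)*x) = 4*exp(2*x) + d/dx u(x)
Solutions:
 u(x) = C1 - 2*exp(2*x) + exp(sqrt(2)*x)


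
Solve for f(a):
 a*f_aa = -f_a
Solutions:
 f(a) = C1 + C2*log(a)


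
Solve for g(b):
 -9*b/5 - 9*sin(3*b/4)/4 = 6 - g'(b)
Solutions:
 g(b) = C1 + 9*b^2/10 + 6*b - 3*cos(3*b/4)


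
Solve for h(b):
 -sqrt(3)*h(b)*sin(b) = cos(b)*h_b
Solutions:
 h(b) = C1*cos(b)^(sqrt(3))


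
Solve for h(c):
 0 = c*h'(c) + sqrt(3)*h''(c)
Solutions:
 h(c) = C1 + C2*erf(sqrt(2)*3^(3/4)*c/6)


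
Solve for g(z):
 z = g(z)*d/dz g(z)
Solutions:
 g(z) = -sqrt(C1 + z^2)
 g(z) = sqrt(C1 + z^2)


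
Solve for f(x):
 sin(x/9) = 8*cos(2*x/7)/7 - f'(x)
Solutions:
 f(x) = C1 + 4*sin(2*x/7) + 9*cos(x/9)


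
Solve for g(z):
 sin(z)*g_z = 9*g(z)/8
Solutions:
 g(z) = C1*(cos(z) - 1)^(9/16)/(cos(z) + 1)^(9/16)


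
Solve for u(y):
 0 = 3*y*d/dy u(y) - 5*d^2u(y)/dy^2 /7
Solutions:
 u(y) = C1 + C2*erfi(sqrt(210)*y/10)


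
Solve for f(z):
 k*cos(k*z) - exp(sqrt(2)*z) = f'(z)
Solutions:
 f(z) = C1 - sqrt(2)*exp(sqrt(2)*z)/2 + sin(k*z)


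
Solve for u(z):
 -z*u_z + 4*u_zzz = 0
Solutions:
 u(z) = C1 + Integral(C2*airyai(2^(1/3)*z/2) + C3*airybi(2^(1/3)*z/2), z)


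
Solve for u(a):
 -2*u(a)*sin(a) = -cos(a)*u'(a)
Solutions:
 u(a) = C1/cos(a)^2


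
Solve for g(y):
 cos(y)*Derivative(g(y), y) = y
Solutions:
 g(y) = C1 + Integral(y/cos(y), y)


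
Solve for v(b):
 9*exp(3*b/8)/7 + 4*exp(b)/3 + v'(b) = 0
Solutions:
 v(b) = C1 - 24*exp(3*b/8)/7 - 4*exp(b)/3


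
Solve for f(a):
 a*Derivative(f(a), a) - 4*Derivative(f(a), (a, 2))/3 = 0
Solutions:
 f(a) = C1 + C2*erfi(sqrt(6)*a/4)


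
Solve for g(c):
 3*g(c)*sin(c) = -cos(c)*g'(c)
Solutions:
 g(c) = C1*cos(c)^3


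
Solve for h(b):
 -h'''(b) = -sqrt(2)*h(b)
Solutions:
 h(b) = C3*exp(2^(1/6)*b) + (C1*sin(2^(1/6)*sqrt(3)*b/2) + C2*cos(2^(1/6)*sqrt(3)*b/2))*exp(-2^(1/6)*b/2)


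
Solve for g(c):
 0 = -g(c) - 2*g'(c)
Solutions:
 g(c) = C1*exp(-c/2)
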